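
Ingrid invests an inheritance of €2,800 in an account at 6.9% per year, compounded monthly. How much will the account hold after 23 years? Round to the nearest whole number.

Growth factor = (1 + 0.00575)^276 ≈ 4.8668883481.
A ≈ 2,800 × 4.8668883481 ≈ 13,627.2874.

€13,627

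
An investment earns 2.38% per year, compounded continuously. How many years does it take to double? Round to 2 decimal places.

29.12 years

e^(0.0238t) = 2, so 0.0238t = ln 2 ≈ 0.69315.
t ≈ 0.69315/0.0238 ≈ 29.1238.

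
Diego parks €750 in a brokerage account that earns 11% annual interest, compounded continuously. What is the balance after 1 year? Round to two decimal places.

A = P·e^(rt) = 750·e^(0.11·1) = 750·e^0.11.
e^0.11 ≈ 1.11627807, so A ≈ 837.2086.

€837.21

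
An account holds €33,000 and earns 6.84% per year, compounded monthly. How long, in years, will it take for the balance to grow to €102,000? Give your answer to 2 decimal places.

We need (1 + 0.0057)^(12t) = 3.0909, so 12t = ln 3.0909 / ln 1.0057 ≈ 198.5401.
t ≈ 198.5401/12 = 16.5450 years.

16.55 years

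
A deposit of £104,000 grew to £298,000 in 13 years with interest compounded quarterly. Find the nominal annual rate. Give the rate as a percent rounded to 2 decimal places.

8.18%

(1 + r/4)^52 = 298,000/104,000 = 2.86538.
1 + r/4 = 2.86538^(1/52) ≈ 1.020451, so r/4 ≈ 0.0204506.
r ≈ 4·0.0204506 = 8.18023%.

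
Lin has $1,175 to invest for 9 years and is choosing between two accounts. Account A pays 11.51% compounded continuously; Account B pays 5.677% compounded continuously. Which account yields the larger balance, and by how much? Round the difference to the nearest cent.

Account A, by $1,352.19

A: e^(0.1151·9) = e^1.0359 ≈ 2.817640972, so 1,175 × 2.817640972 ≈ 3,310.7281.
B: e^(0.05677·9) = e^0.51093 ≈ 1.666840636, so 1,175 × 1.666840636 ≈ 1,958.5377.
Difference ≈ 1,352.1904 in favor of A.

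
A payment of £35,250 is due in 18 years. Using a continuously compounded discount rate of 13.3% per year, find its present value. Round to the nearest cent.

£3,217.05

P = A·e^(−rt) = 35,250·e^(−2.394).
e^(−2.394) ≈ 0.091263897203, so P ≈ 3,217.0524.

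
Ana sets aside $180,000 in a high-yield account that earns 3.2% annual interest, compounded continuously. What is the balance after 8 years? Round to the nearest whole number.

$232,515

A = P·e^(rt) = 180,000·e^(0.032·8) = 180,000·e^0.256.
e^0.256 ≈ 1.29175272794, so A ≈ 232,515.4910.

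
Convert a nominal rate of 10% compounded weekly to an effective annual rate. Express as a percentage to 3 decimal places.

One year is 52 periods at 0.00192308 each: (1 + 0.00192308)^52 ≈ 1.105065.
EAR = 1.105065 − 1 ≈ 10.50648%.

10.506%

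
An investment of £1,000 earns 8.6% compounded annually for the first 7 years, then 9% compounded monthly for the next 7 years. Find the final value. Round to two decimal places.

Phase 1: 1,000·(1 + 0.086)^7 ≈ 1,781.5941.
Phase 2: 1,781.5941·(1 + 0.0075)^84 ≈ 3,337.2857.

£3,337.29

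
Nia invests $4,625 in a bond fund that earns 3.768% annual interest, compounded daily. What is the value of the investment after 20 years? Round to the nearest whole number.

Growth factor = (1 + 0.03768/365)^7300 ≈ 2.124552314.
A ≈ 4,625 × 2.124552314 ≈ 9,826.0545.

$9,826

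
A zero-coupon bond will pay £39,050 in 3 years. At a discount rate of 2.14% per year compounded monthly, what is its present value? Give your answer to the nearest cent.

£36,623.86

Periodic rate = 2.14%/12 = 0.00178333; 36 periods.
P = 39,050/(1 + 0.0214/12)^36 ≈ 39,050/1.0662446721 ≈ 36,623.8641.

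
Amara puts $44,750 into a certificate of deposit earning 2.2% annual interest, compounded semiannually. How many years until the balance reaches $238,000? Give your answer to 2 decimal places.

76.38 years

(1 + 0.011)^(2t) = 238,000/44,750 = 5.3184.
2t·ln(1 + 0.011) = ln(5.3184); 2t = 1.6712/0.0109399 ≈ 152.7595.
t ≈ 76.3797 years.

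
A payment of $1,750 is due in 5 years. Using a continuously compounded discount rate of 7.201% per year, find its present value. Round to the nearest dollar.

P = A·e^(−rt) = 1,750·e^(−0.36005).
e^(−0.36005) ≈ 0.6976414431, so P ≈ 1,220.8725.

$1,221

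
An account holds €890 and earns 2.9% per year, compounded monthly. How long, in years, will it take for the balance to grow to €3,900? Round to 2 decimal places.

We need (1 + 0.00241667)^(12t) = 4.382, so 12t = ln 4.382 / ln 1.002417 ≈ 612.1221.
t ≈ 612.1221/12 = 51.0102 years.

51.01 years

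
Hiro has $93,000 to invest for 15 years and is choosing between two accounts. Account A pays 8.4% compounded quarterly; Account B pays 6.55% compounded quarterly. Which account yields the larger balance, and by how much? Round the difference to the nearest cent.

Account A growth factor: (1 + 0.021)^60 ≈ 3.47972181006; balance ≈ 323,614.1283.
Account B growth factor: (1 + 0.016375)^60 ≈ 2.64995466619; balance ≈ 246,445.7840.
Account A is larger by 77,168.3444.

Account A, by $77,168.34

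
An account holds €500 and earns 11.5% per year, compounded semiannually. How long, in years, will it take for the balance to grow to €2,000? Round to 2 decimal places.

We need (1 + 0.0575)^(2t) = 4, so 2t = ln 4 / ln 1.0575 ≈ 24.7962.
t ≈ 24.7962/2 = 12.3981 years.

12.40 years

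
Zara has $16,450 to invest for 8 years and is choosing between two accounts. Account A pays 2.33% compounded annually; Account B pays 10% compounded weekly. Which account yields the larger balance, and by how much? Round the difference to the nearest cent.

Account A growth factor: (1 + 0.0233)^8 ≈ 1.202330303; balance ≈ 19,778.3335.
Account B growth factor: (1 + 0.1/52)^416 ≈ 2.2238318222; balance ≈ 36,582.0335.
Account B is larger by 16,803.7000.

Account B, by $16,803.70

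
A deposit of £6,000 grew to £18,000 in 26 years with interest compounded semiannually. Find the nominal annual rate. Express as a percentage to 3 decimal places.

(1 + r/2)^52 = 18,000/6,000 = 3.
1 + r/2 = 3^(1/52) ≈ 1.021352, so r/2 ≈ 0.0213519.
r ≈ 2·0.0213519 = 4.27038%.

4.270%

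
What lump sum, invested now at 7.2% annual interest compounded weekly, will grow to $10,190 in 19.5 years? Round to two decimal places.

Periodic rate = 7.2%/52 = 0.00138462; 1014 periods.
P = 10,190/(1 + 0.072/52)^1014 ≈ 10,190/4.0675013674 ≈ 2,505.2235.

$2,505.22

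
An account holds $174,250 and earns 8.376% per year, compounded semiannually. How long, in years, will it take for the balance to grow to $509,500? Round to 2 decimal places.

13.08 years

We need (1 + 0.04188)^(2t) = 2.924, so 2t = ln 2.924 / ln 1.04188 ≈ 26.1522.
t ≈ 26.1522/2 = 13.0761 years.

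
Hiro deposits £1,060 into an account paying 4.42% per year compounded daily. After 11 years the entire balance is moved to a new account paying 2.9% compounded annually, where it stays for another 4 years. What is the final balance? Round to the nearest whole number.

After 11 years at 4.42%: 1,060 × 1.626077323 ≈ 1,723.6420.
Then 4 years at 2.9%: 1,723.6420 × 1.121144263 ≈ 1,932.4513.

£1,932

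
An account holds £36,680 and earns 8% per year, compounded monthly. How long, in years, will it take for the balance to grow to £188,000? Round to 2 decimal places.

20.50 years

We need (1 + 0.00666667)^(12t) = 5.1254, so 12t = ln 5.1254 / ln 1.006667 ≈ 245.9477.
t ≈ 245.9477/12 = 20.4956 years.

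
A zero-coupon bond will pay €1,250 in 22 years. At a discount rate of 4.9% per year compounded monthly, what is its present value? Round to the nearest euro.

€426

Periodic rate = 4.9%/12 = 0.00408333; 264 periods.
P = 1,250/(1 + 0.049/12)^264 ≈ 1,250/2.93235266 ≈ 426.2789.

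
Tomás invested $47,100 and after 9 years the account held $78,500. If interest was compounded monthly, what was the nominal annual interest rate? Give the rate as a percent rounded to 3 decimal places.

The 108-period growth factor is 78,500/47,100 = 1.66667.
r/12 = 1.66667^(1/108) − 1 ≈ 0.00474107, so r ≈ 12·0.00474107 = 5.68928%.

5.689%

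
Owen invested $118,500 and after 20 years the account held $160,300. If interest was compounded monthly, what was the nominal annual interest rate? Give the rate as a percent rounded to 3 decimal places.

The 240-period growth factor is 160,300/118,500 = 1.35274.
r/12 = 1.35274^(1/240) − 1 ≈ 0.00125968, so r ≈ 12·0.00125968 = 1.51162%.

1.512%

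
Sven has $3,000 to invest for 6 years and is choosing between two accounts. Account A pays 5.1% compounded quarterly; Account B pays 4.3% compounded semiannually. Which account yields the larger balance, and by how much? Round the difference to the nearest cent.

A: (1 + 0.01275)^24 ≈ 1.355358066, so 3,000 × 1.355358066 ≈ 4,066.0742.
B: (1 + 0.0215)^12 ≈ 1.290804443, so 3,000 × 1.290804443 ≈ 3,872.4133.
Difference ≈ 193.6609 in favor of A.

Account A, by $193.66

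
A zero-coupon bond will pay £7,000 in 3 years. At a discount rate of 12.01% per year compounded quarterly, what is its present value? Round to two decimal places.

Growth factor = (1 + 0.030025)^12 ≈ 1.426176212.
P = 7,000/1.426176212 ≈ 4,908.2294.

£4,908.23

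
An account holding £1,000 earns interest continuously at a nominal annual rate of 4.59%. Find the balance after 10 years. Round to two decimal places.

£1,582.49

A = P·e^(rt) = 1,000·e^(0.0459·10) = 1,000·e^0.459.
e^0.459 ≈ 1.582490703, so A ≈ 1,582.4907.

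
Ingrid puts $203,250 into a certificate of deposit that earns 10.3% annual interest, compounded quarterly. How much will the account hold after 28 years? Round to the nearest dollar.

Growth factor = (1 + 0.02575)^112 ≈ 17.24451051985.
A ≈ 203,250 × 17.24451051985 ≈ 3,504,946.7632.

$3,504,947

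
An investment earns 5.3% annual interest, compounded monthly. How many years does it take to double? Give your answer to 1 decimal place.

13.1 years

(1 + 0.00441667)^(12t) = 2.
12t = ln 2 / ln(1 + 0.00441667) ≈ 0.69315/0.00440694 ≈ 157.2853.
t ≈ 13.1071.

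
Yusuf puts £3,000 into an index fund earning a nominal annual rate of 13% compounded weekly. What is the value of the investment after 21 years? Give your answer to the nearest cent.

Periodic rate = 13%/52 = 0.0025; periods = 52·21 = 1092.
A = 3,000·(1 + 0.0025)^1092 ≈ 3,000·15.280739465 ≈ 45,842.2184.

£45,842.22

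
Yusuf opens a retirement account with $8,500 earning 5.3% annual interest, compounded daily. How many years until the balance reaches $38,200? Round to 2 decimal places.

We need (1 + 0.000145205)^(365t) = 4.4941, so 365t = ln 4.4941 / ln 1.000145 ≈ 10350.0120.
t ≈ 10350.0120/365 = 28.3562 years.

28.36 years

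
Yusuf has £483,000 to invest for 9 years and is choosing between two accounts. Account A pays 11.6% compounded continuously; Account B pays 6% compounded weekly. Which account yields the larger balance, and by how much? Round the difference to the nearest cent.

A: e^(0.116·9) = e^1.044 ≈ 2.840556546354, so 483,000 × 2.840556546354 ≈ 1,371,988.8119.
B: (1 + 0.06/52)^468 ≈ 1.71547275406, so 483,000 × 1.71547275406 ≈ 828,573.3402.
Difference ≈ 543,415.4717 in favor of A.

Account A, by £543,415.47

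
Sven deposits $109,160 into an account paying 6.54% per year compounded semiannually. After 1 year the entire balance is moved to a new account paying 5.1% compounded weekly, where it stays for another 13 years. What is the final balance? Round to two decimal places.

After 1 years at 6.54%: 109,160 × 1.06646929 ≈ 116,415.7877.
Then 13 years at 5.1%: 116,415.7877 × 1.939975002 ≈ 225,843.7180.

$225,843.72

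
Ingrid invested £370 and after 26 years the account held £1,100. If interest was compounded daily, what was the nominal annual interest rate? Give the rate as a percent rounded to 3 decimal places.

4.191%

The 9490-period growth factor is 1,100/370 = 2.97297.
r/365 = 2.97297^(1/9490) − 1 ≈ 0.000114818, so r ≈ 365·0.000114818 = 4.19087%.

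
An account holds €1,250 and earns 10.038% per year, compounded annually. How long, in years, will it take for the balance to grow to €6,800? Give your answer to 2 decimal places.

We need (1 + 0.10038)^t = 5.44, so t = ln 5.44 / ln 1.10038 ≈ 17.7071.

17.71 years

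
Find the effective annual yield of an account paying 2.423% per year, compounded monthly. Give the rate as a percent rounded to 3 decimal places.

One year is 12 periods at 0.00201917 each: (1 + 0.00201917)^12 ≈ 1.024501.
EAR = 1.024501 − 1 ≈ 2.45009%.

2.450%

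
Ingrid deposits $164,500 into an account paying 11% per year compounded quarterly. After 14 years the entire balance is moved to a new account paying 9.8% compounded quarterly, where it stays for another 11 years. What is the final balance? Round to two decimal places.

$2,180,091.76

Phase 1: 164,500·(1 + 0.0275)^56 ≈ 751,533.6189.
Phase 2: 751,533.6189·(1 + 0.0245)^44 ≈ 2,180,091.7599.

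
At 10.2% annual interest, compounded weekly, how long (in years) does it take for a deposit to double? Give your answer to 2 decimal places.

6.80 years

(1 + 0.00196154)^(52t) = 2.
52t = ln 2 / ln(1 + 0.00196154) ≈ 0.69315/0.00195962 ≈ 353.7156.
t ≈ 6.8022.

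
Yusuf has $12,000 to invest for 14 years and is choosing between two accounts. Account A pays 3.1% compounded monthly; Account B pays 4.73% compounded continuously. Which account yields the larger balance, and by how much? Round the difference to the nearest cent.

A: (1 + 0.031/12)^168 ≈ 1.5425553821, so 12,000 × 1.5425553821 ≈ 18,510.6646.
B: e^(0.0473·14) = e^0.6622 ≈ 1.9390535632, so 12,000 × 1.9390535632 ≈ 23,268.6428.
Difference ≈ 4,757.9782 in favor of B.

Account B, by $4,757.98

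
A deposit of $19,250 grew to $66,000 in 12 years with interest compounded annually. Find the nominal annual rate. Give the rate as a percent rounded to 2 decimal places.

(1 + r)^12 = 66,000/19,250 = 3.42857.
1 + r = 3.42857^(1/12) ≈ 1.108135, so r ≈ 0.108135.
r ≈ 10.81352%.

10.81%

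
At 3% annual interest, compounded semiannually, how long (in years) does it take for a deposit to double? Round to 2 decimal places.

23.28 years

(1 + 0.015)^(2t) = 2.
2t = ln 2 / ln(1 + 0.015) ≈ 0.69315/0.0148886 ≈ 46.5555.
t ≈ 23.2778.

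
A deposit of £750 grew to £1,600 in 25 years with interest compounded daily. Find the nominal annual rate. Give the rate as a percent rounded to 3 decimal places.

(1 + r/365)^9125 = 1,600/750 = 2.13333.
1 + r/365 = 2.13333^(1/9125) ≈ 1.000083, so r/365 ≈ 0.0000830375.
r ≈ 365·0.0000830375 = 3.03087%.

3.031%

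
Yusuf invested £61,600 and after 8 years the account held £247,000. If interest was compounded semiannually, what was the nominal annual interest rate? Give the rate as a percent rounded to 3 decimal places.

18.135%

(1 + r/2)^16 = 247,000/61,600 = 4.00974.
1 + r/2 = 4.00974^(1/16) ≈ 1.090674, so r/2 ≈ 0.0906735.
r ≈ 2·0.0906735 = 18.13470%.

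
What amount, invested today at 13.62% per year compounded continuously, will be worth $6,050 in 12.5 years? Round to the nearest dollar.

P = A·e^(−rt) = 6,050·e^(−1.7025).
e^(−1.7025) ≈ 0.1822273857, so P ≈ 1,102.4757.

$1,102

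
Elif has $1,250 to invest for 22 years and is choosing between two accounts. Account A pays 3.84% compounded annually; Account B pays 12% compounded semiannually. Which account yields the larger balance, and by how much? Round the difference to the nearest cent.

Account B, by $13,368.12

A: (1 + 0.0384)^22 ≈ 2.290988705, so 1,250 × 2.290988705 ≈ 2,863.7359.
B: (1 + 0.06)^44 ≈ 12.985481913, so 1,250 × 12.985481913 ≈ 16,231.8524.
Difference ≈ 13,368.1165 in favor of B.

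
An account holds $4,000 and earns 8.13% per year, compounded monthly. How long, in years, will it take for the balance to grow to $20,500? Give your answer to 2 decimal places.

20.17 years

We need (1 + 0.006775)^(12t) = 5.125, so 12t = ln 5.125 / ln 1.006775 ≈ 242.0162.
t ≈ 242.0162/12 = 20.1680 years.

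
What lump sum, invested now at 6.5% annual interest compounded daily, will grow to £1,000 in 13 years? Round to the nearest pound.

£430

Periodic rate = 6.5%/365 = 0.000178082; 4745 periods.
P = 1,000/(1 + 0.065/365)^4745 ≈ 1,000/2.32780269 ≈ 429.5897.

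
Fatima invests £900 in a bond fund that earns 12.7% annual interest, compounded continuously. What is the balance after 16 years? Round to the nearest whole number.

A = P·e^(rt) = 900·e^(0.127·16) = 900·e^2.032.
e^2.032 ≈ 7.62932977, so A ≈ 6,866.3968.

£6,866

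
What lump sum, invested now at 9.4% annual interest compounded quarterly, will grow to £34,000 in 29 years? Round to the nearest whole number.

Growth factor = (1 + 0.0235)^116 ≈ 14.797564846.
P = 34,000/14.797564846 ≈ 2,297.6754.

£2,298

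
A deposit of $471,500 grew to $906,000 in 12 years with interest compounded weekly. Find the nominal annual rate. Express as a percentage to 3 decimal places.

5.446%

(1 + r/52)^624 = 906,000/471,500 = 1.92153.
1 + r/52 = 1.92153^(1/624) ≈ 1.001047, so r/52 ≈ 0.00104721.
r ≈ 52·0.00104721 = 5.44552%.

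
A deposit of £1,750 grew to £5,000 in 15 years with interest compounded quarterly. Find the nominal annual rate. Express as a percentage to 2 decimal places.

7.06%

(1 + r/4)^60 = 5,000/1,750 = 2.85714.
1 + r/4 = 2.85714^(1/60) ≈ 1.017651, so r/4 ≈ 0.017651.
r ≈ 4·0.017651 = 7.06040%.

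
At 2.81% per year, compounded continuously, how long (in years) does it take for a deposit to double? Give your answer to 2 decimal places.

e^(0.0281t) = 2, so 0.0281t = ln 2 ≈ 0.69315.
t ≈ 0.69315/0.0281 ≈ 24.6672.

24.67 years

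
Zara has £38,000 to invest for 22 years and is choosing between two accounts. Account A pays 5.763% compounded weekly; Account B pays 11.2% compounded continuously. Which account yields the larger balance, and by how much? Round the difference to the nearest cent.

Account B, by £311,637.15

A: (1 + 0.05763/52)^1144 ≈ 3.55074682124, so 38,000 × 3.55074682124 ≈ 134,928.3792.
B: e^(0.112·22) = e^2.464 ≈ 11.7517245496, so 38,000 × 11.7517245496 ≈ 446,565.5329.
Difference ≈ 311,637.1537 in favor of B.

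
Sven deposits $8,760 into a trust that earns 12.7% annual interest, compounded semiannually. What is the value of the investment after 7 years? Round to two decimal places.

Periodic rate = 12.7%/2 = 0.0635; periods = 2·7 = 14.
A = 8,760·(1 + 0.0635)^14 ≈ 8,760·2.3676904331 ≈ 20,740.9682.

$20,740.97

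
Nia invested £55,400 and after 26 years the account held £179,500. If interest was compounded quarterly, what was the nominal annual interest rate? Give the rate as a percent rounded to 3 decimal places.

(1 + r/4)^104 = 179,500/55,400 = 3.24007.
1 + r/4 = 3.24007^(1/104) ≈ 1.011368, so r/4 ≈ 0.0113679.
r ≈ 4·0.0113679 = 4.54717%.

4.547%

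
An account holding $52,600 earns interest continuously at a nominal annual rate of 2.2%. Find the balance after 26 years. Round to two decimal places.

$93,197.05

A = P·e^(rt) = 52,600·e^(0.022·26) = 52,600·e^0.572.
e^0.572 ≈ 1.7718071244, so A ≈ 93,197.0547.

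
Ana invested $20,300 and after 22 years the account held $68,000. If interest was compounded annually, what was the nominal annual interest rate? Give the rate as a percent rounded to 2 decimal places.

(1 + r)^22 = 68,000/20,300 = 3.34975.
1 + r = 3.34975^(1/22) ≈ 1.056487, so r ≈ 0.0564872.
r ≈ 5.64872%.

5.65%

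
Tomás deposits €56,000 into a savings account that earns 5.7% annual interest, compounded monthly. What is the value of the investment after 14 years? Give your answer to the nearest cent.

Periodic rate = 5.7%/12 = 0.00475; periods = 12·14 = 168.
A = 56,000·(1 + 0.00475)^168 ≈ 56,000·2.21690201008 ≈ 124,146.5126.

€124,146.51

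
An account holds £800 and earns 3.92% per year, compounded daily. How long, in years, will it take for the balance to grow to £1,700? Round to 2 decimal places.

19.23 years

We need (1 + 0.000107397)^(365t) = 2.125, so 365t = ln 2.125 / ln 1.000107 ≈ 7018.9153.
t ≈ 7018.9153/365 = 19.2299 years.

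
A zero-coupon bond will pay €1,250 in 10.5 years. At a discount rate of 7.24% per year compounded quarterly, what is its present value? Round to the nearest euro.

€588

Periodic rate = 7.24%/4 = 0.0181; 42 periods.
P = 1,250/(1 + 0.0181)^42 ≈ 1,250/2.124214518 ≈ 588.4528.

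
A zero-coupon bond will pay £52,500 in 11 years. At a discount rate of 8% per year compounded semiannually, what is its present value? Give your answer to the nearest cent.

Periodic rate = 8%/2 = 0.04; 22 periods.
P = 52,500/(1 + 0.04)^22 ≈ 52,500/2.3699187915 ≈ 22,152.6578.

£22,152.66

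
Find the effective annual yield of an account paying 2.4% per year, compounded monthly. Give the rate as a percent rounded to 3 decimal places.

2.427%

One year is 12 periods at 0.002 each: (1 + 0.002)^12 ≈ 1.024266.
EAR = 1.024266 − 1 ≈ 2.42658%.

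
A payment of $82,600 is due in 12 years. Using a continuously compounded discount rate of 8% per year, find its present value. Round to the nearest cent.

$31,626.95

P = A·e^(−rt) = 82,600·e^(−0.96).
e^(−0.96) ≈ 0.38289288598, so P ≈ 31,626.9524.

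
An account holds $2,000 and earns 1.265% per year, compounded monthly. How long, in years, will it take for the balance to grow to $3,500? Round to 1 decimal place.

44.3 years

We need (1 + 0.00105417)^(12t) = 1.75, so 12t = ln 1.75 / ln 1.001054 ≈ 531.1406.
t ≈ 531.1406/12 = 44.2617 years.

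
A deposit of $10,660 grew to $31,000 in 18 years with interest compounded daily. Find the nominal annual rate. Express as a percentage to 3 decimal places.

The 6570-period growth factor is 31,000/10,660 = 2.90807.
r/365 = 2.90807^(1/6570) − 1 ≈ 0.000162492, so r ≈ 365·0.000162492 = 5.93098%.

5.931%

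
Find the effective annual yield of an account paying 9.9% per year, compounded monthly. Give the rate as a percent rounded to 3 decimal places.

EAR = (1 + 9.9%/12)^12 − 1 = (1 + 0.00825)^12 − 1.
(1 + 0.00825)^12 ≈ 1.103618, so EAR ≈ 10.36180%.

10.362%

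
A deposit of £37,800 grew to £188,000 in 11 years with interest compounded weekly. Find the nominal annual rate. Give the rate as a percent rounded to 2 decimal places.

(1 + r/52)^572 = 188,000/37,800 = 4.97354.
1 + r/52 = 4.97354^(1/572) ≈ 1.002808, so r/52 ≈ 0.00280836.
r ≈ 52·0.00280836 = 14.60349%.

14.60%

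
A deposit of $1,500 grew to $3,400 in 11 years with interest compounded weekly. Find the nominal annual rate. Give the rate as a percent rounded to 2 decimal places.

The 572-period growth factor is 3,400/1,500 = 2.26667.
r/52 = 2.26667^(1/572) − 1 ≈ 0.00143164, so r ≈ 52·0.00143164 = 7.44451%.

7.44%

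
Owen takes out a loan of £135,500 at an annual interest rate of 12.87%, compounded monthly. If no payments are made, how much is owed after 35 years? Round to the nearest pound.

Growth factor = (1 + 0.010725)^420 ≈ 88.280209303978.
A ≈ 135,500 × 88.280209303978 ≈ 11,961,968.3607.

£11,961,968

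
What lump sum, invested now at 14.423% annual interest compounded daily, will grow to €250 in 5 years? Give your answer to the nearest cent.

Growth factor = (1 + 0.14423/365)^1825 ≈ 2.05650421.
P = 250/2.05650421 ≈ 121.5655.

€121.57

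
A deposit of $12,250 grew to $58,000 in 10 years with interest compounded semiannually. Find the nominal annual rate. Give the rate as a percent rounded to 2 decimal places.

The 20-period growth factor is 58,000/12,250 = 4.73469.
r/2 = 4.73469^(1/20) − 1 ≈ 0.0808479, so r ≈ 2·0.0808479 = 16.16959%.

16.17%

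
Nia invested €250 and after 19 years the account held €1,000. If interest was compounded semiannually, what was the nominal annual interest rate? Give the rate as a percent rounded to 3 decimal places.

The 38-period growth factor is 1,000/250 = 4.
r/2 = 4^(1/38) − 1 ≈ 0.037155, so r ≈ 2·0.037155 = 7.43101%.

7.431%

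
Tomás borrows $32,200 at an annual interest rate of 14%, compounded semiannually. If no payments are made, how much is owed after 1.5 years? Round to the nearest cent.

Growth factor = (1 + 0.07)^3 ≈ 1.225043.
A ≈ 32,200 × 1.225043 ≈ 39,446.3846.

$39,446.38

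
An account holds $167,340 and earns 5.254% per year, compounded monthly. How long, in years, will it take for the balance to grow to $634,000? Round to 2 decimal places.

25.41 years

(1 + 0.00437833)^(12t) = 634,000/167,340 = 3.7887.
12t·ln(1 + 0.00437833) = ln(3.7887); 12t = 1.332/0.00436878 ≈ 304.8957.
t ≈ 25.4080 years.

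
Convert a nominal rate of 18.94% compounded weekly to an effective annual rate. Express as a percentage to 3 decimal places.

One year is 52 periods at 0.00364231 each: (1 + 0.00364231)^52 ≈ 1.208108.
EAR = 1.208108 − 1 ≈ 20.81085%.

20.811%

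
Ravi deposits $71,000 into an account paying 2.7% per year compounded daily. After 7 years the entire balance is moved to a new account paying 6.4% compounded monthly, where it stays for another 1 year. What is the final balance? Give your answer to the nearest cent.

After 7 years at 2.7%: 71,000 × 1.2080325082 ≈ 85,770.3081.
Then 1 years at 6.4%: 85,770.3081 × 1.0659111121 ≈ 91,423.5245.

$91,423.52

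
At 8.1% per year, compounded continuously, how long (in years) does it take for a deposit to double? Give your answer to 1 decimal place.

e^(0.081t) = 2, so 0.081t = ln 2 ≈ 0.69315.
t ≈ 0.69315/0.081 ≈ 8.5574.

8.6 years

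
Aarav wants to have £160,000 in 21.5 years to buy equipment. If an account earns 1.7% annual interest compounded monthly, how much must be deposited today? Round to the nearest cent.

Periodic rate = 1.7%/12 = 0.00141667; 258 periods.
P = 160,000/(1 + 0.017/12)^258 ≈ 160,000/1.44086171589 ≈ 111,044.6605.

£111,044.66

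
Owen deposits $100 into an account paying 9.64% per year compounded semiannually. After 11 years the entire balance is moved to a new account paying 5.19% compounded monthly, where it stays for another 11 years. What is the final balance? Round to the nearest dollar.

Phase 1: 100·(1 + 0.0482)^22 ≈ 281.6900.
Phase 2: 281.6900·(1 + 0.004325)^132 ≈ 497.9383.

$498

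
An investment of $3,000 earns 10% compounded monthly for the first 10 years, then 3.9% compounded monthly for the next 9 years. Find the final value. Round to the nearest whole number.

Phase 1: 3,000·(1 + 0.1/12)^120 ≈ 8,121.1245.
Phase 2: 8,121.1245·(1 + 0.00325)^108 ≈ 11,529.3907.

$11,529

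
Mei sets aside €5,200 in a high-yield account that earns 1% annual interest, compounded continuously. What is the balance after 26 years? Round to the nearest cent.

€6,744.04

A = P·e^(rt) = 5,200·e^(0.01·26) = 5,200·e^0.26.
e^0.26 ≈ 1.296930087, so A ≈ 6,744.0365.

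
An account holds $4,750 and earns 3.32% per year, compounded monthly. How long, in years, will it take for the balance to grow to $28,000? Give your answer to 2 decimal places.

53.51 years

(1 + 0.00276667)^(12t) = 28,000/4,750 = 5.8947.
12t·ln(1 + 0.00276667) = ln(5.8947); 12t = 1.7741/0.00276285 ≈ 642.1131.
t ≈ 53.5094 years.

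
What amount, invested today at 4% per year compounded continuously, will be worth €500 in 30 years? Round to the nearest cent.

€150.60

P = A·e^(−rt) = 500·e^(−1.2).
e^(−1.2) ≈ 0.301194212, so P ≈ 150.5971.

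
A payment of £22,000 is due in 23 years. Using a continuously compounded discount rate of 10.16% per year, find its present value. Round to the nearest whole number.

P = A·e^(−rt) = 22,000·e^(−2.3368).
e^(−2.3368) ≈ 0.096636380397, so P ≈ 2,126.0004.

£2,126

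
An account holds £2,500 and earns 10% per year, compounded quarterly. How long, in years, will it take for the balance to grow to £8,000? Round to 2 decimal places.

11.78 years

(1 + 0.025)^(4t) = 8,000/2,500 = 3.2.
4t·ln(1 + 0.025) = ln(3.2); 4t = 1.1632/0.0246926 ≈ 47.1052.
t ≈ 11.7763 years.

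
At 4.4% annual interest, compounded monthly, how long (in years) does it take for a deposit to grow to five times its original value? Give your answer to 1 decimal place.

36.6 years

(1 + 0.00366667)^(12t) = 5.
12t = ln 5 / ln(1 + 0.00366667) ≈ 1.6094/0.00365996 ≈ 439.7418.
t ≈ 36.6452.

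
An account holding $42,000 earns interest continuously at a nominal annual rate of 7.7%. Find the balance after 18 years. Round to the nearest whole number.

A = P·e^(rt) = 42,000·e^(0.077·18) = 42,000·e^1.386.
e^1.386 ≈ 3.9988227288, so A ≈ 167,950.5546.

$167,951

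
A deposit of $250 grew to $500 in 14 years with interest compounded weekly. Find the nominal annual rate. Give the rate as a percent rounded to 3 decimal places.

4.953%

The 728-period growth factor is 500/250 = 2.
r/52 = 2^(1/728) − 1 ≈ 0.000952579, so r ≈ 52·0.000952579 = 4.95341%.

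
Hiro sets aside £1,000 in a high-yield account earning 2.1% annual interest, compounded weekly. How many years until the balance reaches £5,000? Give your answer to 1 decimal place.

76.7 years

We need (1 + 0.000403846)^(52t) = 5, so 52t = ln 5 / ln 1.000404 ≈ 3986.0795.
t ≈ 3986.0795/52 = 76.6554 years.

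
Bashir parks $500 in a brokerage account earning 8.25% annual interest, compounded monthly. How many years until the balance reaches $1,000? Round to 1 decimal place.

8.4 years

(1 + 0.006875)^(12t) = 1,000/500 = 2.
12t·ln(1 + 0.006875) = ln(2); 12t = 0.69315/0.00685147 ≈ 101.1676.
t ≈ 8.4306 years.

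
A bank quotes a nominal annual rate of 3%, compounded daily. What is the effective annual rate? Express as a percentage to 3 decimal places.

3.045%

EAR = (1 + 3%/365)^365 − 1 = (1 + 0.0000821918)^365 − 1.
(1 + 0.0000821918)^365 ≈ 1.030453, so EAR ≈ 3.04533%.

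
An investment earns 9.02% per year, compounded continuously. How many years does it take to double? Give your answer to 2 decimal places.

e^(0.0902t) = 2, so 0.0902t = ln 2 ≈ 0.69315.
t ≈ 0.69315/0.0902 ≈ 7.6846.

7.68 years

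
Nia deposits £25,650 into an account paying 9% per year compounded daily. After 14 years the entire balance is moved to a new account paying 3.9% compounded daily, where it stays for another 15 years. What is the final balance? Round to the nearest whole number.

After 14 years at 9%: 25,650 × 3.52487397223 ≈ 90,413.0174.
Then 15 years at 3.9%: 90,413.0174 × 1.7949348909 ≈ 162,285.4795.

£162,285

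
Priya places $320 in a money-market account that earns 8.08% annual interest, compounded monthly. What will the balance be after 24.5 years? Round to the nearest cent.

Growth factor = (1 + 0.0808/12)^294 ≈ 7.19196991.
A ≈ 320 × 7.19196991 ≈ 2,301.4304.

$2,301.43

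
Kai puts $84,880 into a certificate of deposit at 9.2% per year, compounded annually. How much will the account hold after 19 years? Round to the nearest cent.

Growth factor = (1 + 0.092)^19 ≈ 5.3239029369.
A ≈ 84,880 × 5.3239029369 ≈ 451,892.8813.

$451,892.88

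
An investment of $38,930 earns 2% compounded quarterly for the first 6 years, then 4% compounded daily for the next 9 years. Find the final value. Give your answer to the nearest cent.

After 6 years at 2%: 38,930 × 1.1271597762 ≈ 43,880.3301.
Then 9 years at 4%: 43,880.3301 × 1.433301143 ≈ 62,893.7273.

$62,893.73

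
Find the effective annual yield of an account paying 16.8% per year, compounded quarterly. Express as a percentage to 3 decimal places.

17.888%

EAR = (1 + 16.8%/4)^4 − 1 = (1 + 0.042)^4 − 1.
(1 + 0.042)^4 ≈ 1.178883, so EAR ≈ 17.88835%.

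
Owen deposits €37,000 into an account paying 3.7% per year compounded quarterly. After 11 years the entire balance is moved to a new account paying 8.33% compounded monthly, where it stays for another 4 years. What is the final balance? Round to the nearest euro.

€77,331

After 11 years at 3.7%: 37,000 × 1.499496152 ≈ 55,481.3576.
Then 4 years at 8.33%: 55,481.3576 × 1.3938209246 ≈ 77,331.0772.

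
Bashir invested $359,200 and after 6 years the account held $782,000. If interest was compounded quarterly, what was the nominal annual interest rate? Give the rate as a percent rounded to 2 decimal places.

(1 + r/4)^24 = 782,000/359,200 = 2.17706.
1 + r/4 = 2.17706^(1/24) ≈ 1.032947, so r/4 ≈ 0.0329468.
r ≈ 4·0.0329468 = 13.17870%.

13.18%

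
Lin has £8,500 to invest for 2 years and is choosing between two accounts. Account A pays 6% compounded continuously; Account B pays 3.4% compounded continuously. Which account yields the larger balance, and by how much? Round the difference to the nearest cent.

A: e^(0.06·2) = e^0.12 ≈ 1.127496852, so 8,500 × 1.127496852 ≈ 9,583.7232.
B: e^(0.034·2) = e^0.068 ≈ 1.070365308, so 8,500 × 1.070365308 ≈ 9,098.1051.
Difference ≈ 485.6181 in favor of A.

Account A, by £485.62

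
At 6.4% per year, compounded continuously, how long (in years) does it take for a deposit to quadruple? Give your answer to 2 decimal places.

e^(0.064t) = 4, so 0.064t = ln 4 ≈ 1.3863.
t ≈ 1.3863/0.064 ≈ 21.6608.

21.66 years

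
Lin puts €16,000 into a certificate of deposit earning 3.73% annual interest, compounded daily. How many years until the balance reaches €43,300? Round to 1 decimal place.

We need (1 + 0.000102192)^(365t) = 2.7062, so 365t = ln 2.7062 / ln 1.000102 ≈ 9742.6111.
t ≈ 9742.6111/365 = 26.6921 years.

26.7 years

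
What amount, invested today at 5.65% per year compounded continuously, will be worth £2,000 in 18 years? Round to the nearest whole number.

P = A·e^(−rt) = 2,000·e^(−1.017).
e^(−1.017) ≈ 0.3616783493, so P ≈ 723.3567.

£723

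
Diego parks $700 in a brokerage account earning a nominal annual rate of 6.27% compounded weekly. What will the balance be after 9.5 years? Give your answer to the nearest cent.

Periodic rate = 6.27%/52 = 0.00120577; periods = 52·9.5 = 494.
A = 700·(1 + 0.0627/52)^494 ≈ 700·1.813558941 ≈ 1,269.4913.

$1,269.49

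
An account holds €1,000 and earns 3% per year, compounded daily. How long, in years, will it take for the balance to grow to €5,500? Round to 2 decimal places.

We need (1 + 0.0000821918)^(365t) = 5.5, so 365t = ln 5.5 / ln 1.000082 ≈ 20741.9542.
t ≈ 20741.9542/365 = 56.8273 years.

56.83 years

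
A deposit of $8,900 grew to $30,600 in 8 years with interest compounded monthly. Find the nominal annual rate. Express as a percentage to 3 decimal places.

The 96-period growth factor is 30,600/8,900 = 3.4382.
r/12 = 3.4382^(1/96) − 1 ≈ 0.0129471, so r ≈ 12·0.0129471 = 15.53658%.

15.537%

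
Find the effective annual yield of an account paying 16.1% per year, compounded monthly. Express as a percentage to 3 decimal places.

EAR = (1 + 16.1%/12)^12 − 1 = (1 + 0.0134167)^12 − 1.
(1 + 0.0134167)^12 ≈ 1.173428, so EAR ≈ 17.34282%.

17.343%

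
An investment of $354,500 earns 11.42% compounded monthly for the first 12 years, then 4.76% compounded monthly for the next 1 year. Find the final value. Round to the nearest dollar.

$1,454,088

After 12 years at 11.42%: 354,500 × 3.911497362798 ≈ 1,386,625.8151.
Then 1 years at 4.76%: 1,386,625.8151 × 1.048652327588 ≈ 1,454,088.3885.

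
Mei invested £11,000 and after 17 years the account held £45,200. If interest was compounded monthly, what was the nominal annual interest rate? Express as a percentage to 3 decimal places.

The 204-period growth factor is 45,200/11,000 = 4.10909.
r/12 = 4.10909^(1/204) − 1 ≈ 0.00695151, so r ≈ 12·0.00695151 = 8.34181%.

8.342%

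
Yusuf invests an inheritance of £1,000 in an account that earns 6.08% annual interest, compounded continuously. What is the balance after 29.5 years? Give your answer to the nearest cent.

£6,011.05

A = P·e^(rt) = 1,000·e^(0.0608·29.5) = 1,000·e^1.7936.
e^1.7936 ≈ 6.011053354, so A ≈ 6,011.0534.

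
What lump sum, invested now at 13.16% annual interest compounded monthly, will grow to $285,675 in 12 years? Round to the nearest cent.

Growth factor = (1 + 0.1316/12)^144 ≈ 4.80954994287.
P = 285,675/4.80954994287 ≈ 59,397.4495.

$59,397.45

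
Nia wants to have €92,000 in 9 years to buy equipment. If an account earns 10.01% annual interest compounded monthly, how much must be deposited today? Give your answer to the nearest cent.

€37,510.67

Periodic rate = 10.01%/12 = 0.00834167; 108 periods.
P = 92,000/(1 + 0.1001/12)^108 ≈ 92,000/2.4526357492 ≈ 37,510.6658.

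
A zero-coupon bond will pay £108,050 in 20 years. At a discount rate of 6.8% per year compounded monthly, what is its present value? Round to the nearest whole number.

Growth factor = (1 + 0.068/12)^240 ≈ 3.88126511911.
P = 108,050/3.88126511911 ≈ 27,838.8610.

£27,839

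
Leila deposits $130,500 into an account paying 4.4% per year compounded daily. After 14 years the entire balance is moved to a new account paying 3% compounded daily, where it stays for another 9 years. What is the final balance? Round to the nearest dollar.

$316,501

After 14 years at 4.4%: 130,500 × 1.85143844392 ≈ 241,612.7169.
Then 9 years at 3%: 241,612.7169 × 1.30994991639 ≈ 316,500.5583.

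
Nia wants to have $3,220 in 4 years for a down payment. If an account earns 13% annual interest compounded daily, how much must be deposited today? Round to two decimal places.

$1,914.53

Growth factor = (1 + 0.13/365)^1460 ≈ 1.681871934.
P = 3,220/1.681871934 ≈ 1,914.5334.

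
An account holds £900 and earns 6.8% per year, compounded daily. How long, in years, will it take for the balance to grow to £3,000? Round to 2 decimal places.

(1 + 0.000186301)^(365t) = 3,000/900 = 3.3333.
365t·ln(1 + 0.000186301) = ln(3.3333); 365t = 1.204/0.000186284 ≈ 6463.1030.
t ≈ 17.7071 years.

17.71 years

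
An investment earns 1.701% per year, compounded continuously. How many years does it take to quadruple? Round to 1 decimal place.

e^(0.01701t) = 4, so 0.01701t = ln 4 ≈ 1.3863.
t ≈ 1.3863/0.01701 ≈ 81.4988.

81.5 years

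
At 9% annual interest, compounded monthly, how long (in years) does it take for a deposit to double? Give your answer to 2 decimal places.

7.73 years

(1 + 0.0075)^(12t) = 2.
12t = ln 2 / ln(1 + 0.0075) ≈ 0.69315/0.00747201 ≈ 92.7658.
t ≈ 7.7305.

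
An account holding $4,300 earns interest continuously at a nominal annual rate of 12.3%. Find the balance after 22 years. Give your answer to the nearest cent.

A = P·e^(rt) = 4,300·e^(0.123·22) = 4,300·e^2.706.
e^2.706 ≈ 14.969278487, so A ≈ 64,367.8975.

$64,367.90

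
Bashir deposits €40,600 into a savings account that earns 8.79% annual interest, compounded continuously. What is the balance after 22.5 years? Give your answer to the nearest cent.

A = P·e^(rt) = 40,600·e^(0.0879·22.5) = 40,600·e^1.97775.
e^1.97775 ≈ 7.2264651329, so A ≈ 293,394.4844.

€293,394.48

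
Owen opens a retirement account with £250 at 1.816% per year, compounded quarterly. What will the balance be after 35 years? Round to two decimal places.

£471.36

Periodic rate = 1.816%/4 = 0.00454; periods = 4·35 = 140.
A = 250·(1 + 0.00454)^140 ≈ 250·1.88544061 ≈ 471.3602.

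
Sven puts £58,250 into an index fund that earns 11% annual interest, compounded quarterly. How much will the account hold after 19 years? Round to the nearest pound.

Growth factor = (1 + 0.0275)^76 ≈ 7.85993802466.
A ≈ 58,250 × 7.85993802466 ≈ 457,841.3899.

£457,841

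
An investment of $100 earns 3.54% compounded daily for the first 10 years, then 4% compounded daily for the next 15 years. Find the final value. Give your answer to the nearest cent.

Phase 1: 100·(1 + 0.0354/365)^3650 ≈ 142.4731.
Phase 2: 142.4731·(1 + 0.04/365)^5475 ≈ 259.5943.

$259.59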